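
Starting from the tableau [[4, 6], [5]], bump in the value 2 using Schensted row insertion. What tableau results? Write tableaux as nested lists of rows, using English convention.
In row 1, 2 replaces 4 (the leftmost entry greater than 2); 4 is bumped to row 2. In row 2, 4 replaces 5 (the leftmost entry greater than 4); 5 is bumped to row 3. 5 starts a new row 3. The new tableau is [[2, 6], [4], [5]].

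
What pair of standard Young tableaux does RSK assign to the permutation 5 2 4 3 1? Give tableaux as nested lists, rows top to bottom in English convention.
P = [[1, 3], [2], [4], [5]], Q = [[1, 3], [2], [4], [5]]

Insert each entry of the permutation into P by Schensted row insertion, recording in Q the position of each new cell.

Insert 5: appended to row 1. P = [[5]].
Insert 2: 2 bumps 5 from row 1; 5 starts row 2. P = [[2], [5]].
Insert 4: appended to row 1. P = [[2, 4], [5]].
Insert 3: 3 bumps 4 from row 1; 4 bumps 5 from row 2; 5 starts row 3. P = [[2, 3], [4], [5]].
Insert 1: 1 bumps 2 from row 1; 2 bumps 4 from row 2; 4 bumps 5 from row 3; 5 starts row 4. P = [[1, 3], [2], [4], [5]].

So P = [[1, 3], [2], [4], [5]], Q = [[1, 3], [2], [4], [5]].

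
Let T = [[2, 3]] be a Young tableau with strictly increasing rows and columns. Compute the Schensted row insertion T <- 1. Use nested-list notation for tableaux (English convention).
[[1, 3], [2]]

In row 1, 1 replaces 2 (the leftmost entry greater than 1); 2 is bumped to row 2. 2 starts a new row 2. The new tableau is [[1, 3], [2]].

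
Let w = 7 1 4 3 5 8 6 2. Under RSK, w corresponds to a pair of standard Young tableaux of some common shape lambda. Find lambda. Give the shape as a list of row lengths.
Row-insert each entry into an empty tableau.

After inserting 7: P = [[7]].
After inserting 1: P = [[1], [7]].
After inserting 4: P = [[1, 4], [7]].
After inserting 3: P = [[1, 3], [4], [7]].
After inserting 5: P = [[1, 3, 5], [4], [7]].
After inserting 8: P = [[1, 3, 5, 8], [4], [7]].
After inserting 6: P = [[1, 3, 5, 6], [4, 8], [7]].
After inserting 2: P = [[1, 2, 5, 6], [3, 8], [4], [7]].

The final insertion tableau P = [[1, 2, 5, 6], [3, 8], [4], [7]] has shape [4, 2, 1, 1].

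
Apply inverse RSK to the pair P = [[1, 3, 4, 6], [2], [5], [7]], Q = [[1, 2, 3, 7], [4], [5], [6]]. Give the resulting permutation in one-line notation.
Reverse the RSK construction: for i from n down to 1, find the cell of Q containing i, remove the entry at that cell from P, and reverse-bump it up through P; the value ejected from row 1 is w(i).

Step i=7: Q has 7 at row 1, column 4; remove that cell from P, ejecting 6. So w(7) = 6. P is now [[1, 3, 4], [2], [5], [7]].
Step i=6: Q has 6 at row 4, column 1; remove 7 from row 4 of P and reverse-bump: 7 enters row 3 and ejects 5; 5 enters row 2 and ejects 2; 2 enters row 1 and ejects 1. So w(6) = 1. P is now [[2, 3, 4], [5], [7]].
Step i=5: Q has 5 at row 3, column 1; remove 7 from row 3 of P and reverse-bump: 7 enters row 2 and ejects 5; 5 enters row 1 and ejects 4. So w(5) = 4. P is now [[2, 3, 5], [7]].
Step i=4: Q has 4 at row 2, column 1; remove 7 from row 2 of P and reverse-bump: 7 enters row 1 and ejects 5. So w(4) = 5. P is now [[2, 3, 7]].
Step i=3: Q has 3 at row 1, column 3; remove that cell from P, ejecting 7. So w(3) = 7. P is now [[2, 3]].
Step i=2: Q has 2 at row 1, column 2; remove that cell from P, ejecting 3. So w(2) = 3. P is now [[2]].
Step i=1: Q has 1 at row 1, column 1; remove that cell from P, ejecting 2. So w(1) = 2. P is now [].

So w = 2 3 7 5 4 1 6.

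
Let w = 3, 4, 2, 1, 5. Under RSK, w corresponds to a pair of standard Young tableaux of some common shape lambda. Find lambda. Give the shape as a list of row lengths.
[3, 1, 1]

Row-insert each entry into an empty tableau.

After inserting 3: P = [[3]].
After inserting 4: P = [[3, 4]].
After inserting 2: P = [[2, 4], [3]].
After inserting 1: P = [[1, 4], [2], [3]].
After inserting 5: P = [[1, 4, 5], [2], [3]].

The final insertion tableau P = [[1, 4, 5], [2], [3]] has shape [3, 1, 1].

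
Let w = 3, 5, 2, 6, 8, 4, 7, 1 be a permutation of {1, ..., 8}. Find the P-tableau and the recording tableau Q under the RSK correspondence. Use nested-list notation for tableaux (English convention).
Insert each entry of the permutation into P by Schensted row insertion, recording in Q the position of each new cell.

Insert 3: appended to row 1. P = [[3]], Q = [[1]].
Insert 5: appended to row 1. P = [[3, 5]], Q = [[1, 2]].
Insert 2: 2 bumps 3 from row 1; 3 starts row 2. P = [[2, 5], [3]], Q = [[1, 2], [3]].
Insert 6: appended to row 1. P = [[2, 5, 6], [3]], Q = [[1, 2, 4], [3]].
Insert 8: appended to row 1. P = [[2, 5, 6, 8], [3]], Q = [[1, 2, 4, 5], [3]].
Insert 4: 4 bumps 5 from row 1; 5 appends to row 2. P = [[2, 4, 6, 8], [3, 5]], Q = [[1, 2, 4, 5], [3, 6]].
Insert 7: 7 bumps 8 from row 1; 8 appends to row 2. P = [[2, 4, 6, 7], [3, 5, 8]], Q = [[1, 2, 4, 5], [3, 6, 7]].
Insert 1: 1 bumps 2 from row 1; 2 bumps 3 from row 2; 3 starts row 3. P = [[1, 4, 6, 7], [2, 5, 8], [3]], Q = [[1, 2, 4, 5], [3, 6, 7], [8]].

So P = [[1, 4, 6, 7], [2, 5, 8], [3]], Q = [[1, 2, 4, 5], [3, 6, 7], [8]].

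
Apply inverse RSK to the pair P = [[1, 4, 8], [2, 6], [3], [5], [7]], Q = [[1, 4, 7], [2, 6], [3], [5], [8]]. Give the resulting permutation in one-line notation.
7 5 3 6 2 4 8 1

Reverse the RSK construction: for i from n down to 1, find the cell of Q containing i, remove the entry at that cell from P, and reverse-bump it up through P; the value ejected from row 1 is w(i).

Step i=8: Q has 8 at row 5, column 1; remove 7 from row 5 of P and reverse-bump: 7 enters row 4 and ejects 5; 5 enters row 3 and ejects 3; 3 enters row 2 and ejects 2; 2 enters row 1 and ejects 1. So w(8) = 1. P is now [[2, 4, 8], [3, 6], [5], [7]].
Step i=7: Q has 7 at row 1, column 3; remove that cell from P, ejecting 8. So w(7) = 8. P is now [[2, 4], [3, 6], [5], [7]].
Step i=6: Q has 6 at row 2, column 2; remove 6 from row 2 of P and reverse-bump: 6 enters row 1 and ejects 4. So w(6) = 4. P is now [[2, 6], [3], [5], [7]].
Step i=5: Q has 5 at row 4, column 1; remove 7 from row 4 of P and reverse-bump: 7 enters row 3 and ejects 5; 5 enters row 2 and ejects 3; 3 enters row 1 and ejects 2. So w(5) = 2. P is now [[3, 6], [5], [7]].
Step i=4: Q has 4 at row 1, column 2; remove that cell from P, ejecting 6. So w(4) = 6. P is now [[3], [5], [7]].
Step i=3: Q has 3 at row 3, column 1; remove 7 from row 3 of P and reverse-bump: 7 enters row 2 and ejects 5; 5 enters row 1 and ejects 3. So w(3) = 3. P is now [[5], [7]].
Step i=2: Q has 2 at row 2, column 1; remove 7 from row 2 of P and reverse-bump: 7 enters row 1 and ejects 5. So w(2) = 5. P is now [[7]].
Step i=1: Q has 1 at row 1, column 1; remove that cell from P, ejecting 7. So w(1) = 7. P is now [].

So w = 7 5 3 6 2 4 8 1.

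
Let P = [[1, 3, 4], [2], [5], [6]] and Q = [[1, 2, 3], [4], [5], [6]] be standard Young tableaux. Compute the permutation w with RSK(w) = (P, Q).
Reverse the RSK construction: for i from n down to 1, find the cell of Q containing i, remove the entry at that cell from P, and reverse-bump it up through P; the value ejected from row 1 is w(i).

Step i=6: Q has 6 at row 4, column 1; remove 6 from row 4 of P and reverse-bump: 6 enters row 3 and ejects 5; 5 enters row 2 and ejects 2; 2 enters row 1 and ejects 1. So w(6) = 1. P is now [[2, 3, 4], [5], [6]].
Step i=5: Q has 5 at row 3, column 1; remove 6 from row 3 of P and reverse-bump: 6 enters row 2 and ejects 5; 5 enters row 1 and ejects 4. So w(5) = 4. P is now [[2, 3, 5], [6]].
Step i=4: Q has 4 at row 2, column 1; remove 6 from row 2 of P and reverse-bump: 6 enters row 1 and ejects 5. So w(4) = 5. P is now [[2, 3, 6]].
Step i=3: Q has 3 at row 1, column 3; remove that cell from P, ejecting 6. So w(3) = 6. P is now [[2, 3]].
Step i=2: Q has 2 at row 1, column 2; remove that cell from P, ejecting 3. So w(2) = 3. P is now [[2]].
Step i=1: Q has 1 at row 1, column 1; remove that cell from P, ejecting 2. So w(1) = 2. P is now [].

So w = 2 3 6 5 4 1.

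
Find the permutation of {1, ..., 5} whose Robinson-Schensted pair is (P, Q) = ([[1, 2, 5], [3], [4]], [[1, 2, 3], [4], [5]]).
1 4 5 3 2

Reverse RSK: for i = n, n-1, ..., 1, locate i in Q, remove the corresponding corner cell from P, and reverse-bump its entry up through P; the value ejected from row 1 is w(i).

So w = 1 4 5 3 2.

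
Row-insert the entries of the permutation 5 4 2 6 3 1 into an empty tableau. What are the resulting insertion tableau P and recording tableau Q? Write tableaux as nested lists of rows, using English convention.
Insert each entry of the permutation into P by Schensted row insertion, recording in Q the position of each new cell.

Insert 5: appended to row 1. P = [[5]].
Insert 4: 4 bumps 5 from row 1; 5 starts row 2. P = [[4], [5]].
Insert 2: 2 bumps 4 from row 1; 4 bumps 5 from row 2; 5 starts row 3. P = [[2], [4], [5]].
Insert 6: appended to row 1. P = [[2, 6], [4], [5]].
Insert 3: 3 bumps 6 from row 1; 6 appends to row 2. P = [[2, 3], [4, 6], [5]].
Insert 1: 1 bumps 2 from row 1; 2 bumps 4 from row 2; 4 bumps 5 from row 3; 5 starts row 4. P = [[1, 3], [2, 6], [4], [5]].

So P = [[1, 3], [2, 6], [4], [5]], Q = [[1, 4], [2, 5], [3], [6]].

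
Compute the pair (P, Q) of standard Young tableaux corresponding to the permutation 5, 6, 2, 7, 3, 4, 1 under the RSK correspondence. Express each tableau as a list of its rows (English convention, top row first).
P = [[1, 3, 4], [2, 6, 7], [5]], Q = [[1, 2, 4], [3, 5, 6], [7]]

Insert each entry of the permutation into P by Schensted row insertion, recording in Q the position of each new cell.

Insert 5: appended to row 1. P = [[5]].
Insert 6: appended to row 1. P = [[5, 6]].
Insert 2: 2 bumps 5 from row 1; 5 starts row 2. P = [[2, 6], [5]].
Insert 7: appended to row 1. P = [[2, 6, 7], [5]].
Insert 3: 3 bumps 6 from row 1; 6 appends to row 2. P = [[2, 3, 7], [5, 6]].
Insert 4: 4 bumps 7 from row 1; 7 appends to row 2. P = [[2, 3, 4], [5, 6, 7]].
Insert 1: 1 bumps 2 from row 1; 2 bumps 5 from row 2; 5 starts row 3. P = [[1, 3, 4], [2, 6, 7], [5]].

So P = [[1, 3, 4], [2, 6, 7], [5]], Q = [[1, 2, 4], [3, 5, 6], [7]].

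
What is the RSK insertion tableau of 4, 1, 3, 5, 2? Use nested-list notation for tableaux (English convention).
P = [[1, 2, 5], [3], [4]]

After inserting 4: P = [[4]].
After inserting 1: P = [[1], [4]].
After inserting 3: P = [[1, 3], [4]].
After inserting 5: P = [[1, 3, 5], [4]].
After inserting 2: P = [[1, 2, 5], [3], [4]].

So P = [[1, 2, 5], [3], [4]].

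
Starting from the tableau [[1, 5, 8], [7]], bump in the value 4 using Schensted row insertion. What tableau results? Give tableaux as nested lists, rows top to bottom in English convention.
[[1, 4, 8], [5], [7]]

In row 1, 4 replaces 5 (the leftmost entry greater than 4); 5 is bumped to row 2. In row 2, 5 replaces 7 (the leftmost entry greater than 5); 7 is bumped to row 3. 7 starts a new row 3. The new tableau is [[1, 4, 8], [5], [7]].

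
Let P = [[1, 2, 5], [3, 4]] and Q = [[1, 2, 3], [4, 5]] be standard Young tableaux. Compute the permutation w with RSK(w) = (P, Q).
Reverse the RSK construction: for i from n down to 1, find the cell of Q containing i, remove the entry at that cell from P, and reverse-bump it up through P; the value ejected from row 1 is w(i).

Step i=5: Q has 5 at row 2, column 2; remove 4 from row 2 of P and reverse-bump: 4 enters row 1 and ejects 2. So w(5) = 2. P is now [[1, 4, 5], [3]].
Step i=4: Q has 4 at row 2, column 1; remove 3 from row 2 of P and reverse-bump: 3 enters row 1 and ejects 1. So w(4) = 1. P is now [[3, 4, 5]].
Step i=3: Q has 3 at row 1, column 3; remove that cell from P, ejecting 5. So w(3) = 5. P is now [[3, 4]].
Step i=2: Q has 2 at row 1, column 2; remove that cell from P, ejecting 4. So w(2) = 4. P is now [[3]].
Step i=1: Q has 1 at row 1, column 1; remove that cell from P, ejecting 3. So w(1) = 3. P is now [].

So w = 3 4 5 1 2.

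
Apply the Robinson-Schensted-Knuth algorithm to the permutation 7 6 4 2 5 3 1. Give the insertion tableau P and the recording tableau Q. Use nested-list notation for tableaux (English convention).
Insert each entry of the permutation into P by Schensted row insertion, recording in Q the position of each new cell.

Insert 7: appended to row 1. P = [[7]].
Insert 6: 6 bumps 7 from row 1; 7 starts row 2. P = [[6], [7]].
Insert 4: 4 bumps 6 from row 1; 6 bumps 7 from row 2; 7 starts row 3. P = [[4], [6], [7]].
Insert 2: 2 bumps 4 from row 1; 4 bumps 6 from row 2; 6 bumps 7 from row 3; 7 starts row 4. P = [[2], [4], [6], [7]].
Insert 5: appended to row 1. P = [[2, 5], [4], [6], [7]].
Insert 3: 3 bumps 5 from row 1; 5 appends to row 2. P = [[2, 3], [4, 5], [6], [7]].
Insert 1: 1 bumps 2 from row 1; 2 bumps 4 from row 2; 4 bumps 6 from row 3; 6 bumps 7 from row 4; 7 starts row 5. P = [[1, 3], [2, 5], [4], [6], [7]].

So P = [[1, 3], [2, 5], [4], [6], [7]], Q = [[1, 5], [2, 6], [3], [4], [7]].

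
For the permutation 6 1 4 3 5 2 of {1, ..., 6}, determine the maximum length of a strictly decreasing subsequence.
4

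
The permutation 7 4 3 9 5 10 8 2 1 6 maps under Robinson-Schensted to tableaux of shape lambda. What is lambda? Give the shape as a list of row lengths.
[3, 3, 2, 1, 1]

Row-insert each entry into an empty tableau.

After inserting 7: P = [[7]].
After inserting 4: P = [[4], [7]].
After inserting 3: P = [[3], [4], [7]].
After inserting 9: P = [[3, 9], [4], [7]].
After inserting 5: P = [[3, 5], [4, 9], [7]].
After inserting 10: P = [[3, 5, 10], [4, 9], [7]].
After inserting 8: P = [[3, 5, 8], [4, 9, 10], [7]].
After inserting 2: P = [[2, 5, 8], [3, 9, 10], [4], [7]].
After inserting 1: P = [[1, 5, 8], [2, 9, 10], [3], [4], [7]].
After inserting 6: P = [[1, 5, 6], [2, 8, 10], [3, 9], [4], [7]].

The final insertion tableau P = [[1, 5, 6], [2, 8, 10], [3, 9], [4], [7]] has shape [3, 3, 2, 1, 1].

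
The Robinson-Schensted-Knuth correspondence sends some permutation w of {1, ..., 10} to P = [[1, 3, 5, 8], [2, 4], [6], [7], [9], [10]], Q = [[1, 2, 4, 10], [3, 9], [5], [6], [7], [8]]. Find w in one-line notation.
Reverse the RSK construction: for i from n down to 1, find the cell of Q containing i, remove the entry at that cell from P, and reverse-bump it up through P; the value ejected from row 1 is w(i).

Step i=10: Q has 10 at row 1, column 4; remove that cell from P, ejecting 8. So w(10) = 8. P is now [[1, 3, 5], [2, 4], [6], [7], [9], [10]].
Step i=9: Q has 9 at row 2, column 2; remove 4 from row 2 of P and reverse-bump: 4 enters row 1 and ejects 3. So w(9) = 3. P is now [[1, 4, 5], [2], [6], [7], [9], [10]].
Step i=8: Q has 8 at row 6, column 1; remove 10 from row 6 of P and reverse-bump: 10 enters row 5 and ejects 9; 9 enters row 4 and ejects 7; 7 enters row 3 and ejects 6; 6 enters row 2 and ejects 2; 2 enters row 1 and ejects 1. So w(8) = 1. P is now [[2, 4, 5], [6], [7], [9], [10]].
Step i=7: Q has 7 at row 5, column 1; remove 10 from row 5 of P and reverse-bump: 10 enters row 4 and ejects 9; 9 enters row 3 and ejects 7; 7 enters row 2 and ejects 6; 6 enters row 1 and ejects 5. So w(7) = 5. P is now [[2, 4, 6], [7], [9], [10]].
Step i=6: Q has 6 at row 4, column 1; remove 10 from row 4 of P and reverse-bump: 10 enters row 3 and ejects 9; 9 enters row 2 and ejects 7; 7 enters row 1 and ejects 6. So w(6) = 6. P is now [[2, 4, 7], [9], [10]].
Step i=5: Q has 5 at row 3, column 1; remove 10 from row 3 of P and reverse-bump: 10 enters row 2 and ejects 9; 9 enters row 1 and ejects 7. So w(5) = 7. P is now [[2, 4, 9], [10]].
Step i=4: Q has 4 at row 1, column 3; remove that cell from P, ejecting 9. So w(4) = 9. P is now [[2, 4], [10]].
Step i=3: Q has 3 at row 2, column 1; remove 10 from row 2 of P and reverse-bump: 10 enters row 1 and ejects 4. So w(3) = 4. P is now [[2, 10]].
Step i=2: Q has 2 at row 1, column 2; remove that cell from P, ejecting 10. So w(2) = 10. P is now [[2]].
Step i=1: Q has 1 at row 1, column 1; remove that cell from P, ejecting 2. So w(1) = 2. P is now [].

So w = 2 10 4 9 7 6 5 1 3 8.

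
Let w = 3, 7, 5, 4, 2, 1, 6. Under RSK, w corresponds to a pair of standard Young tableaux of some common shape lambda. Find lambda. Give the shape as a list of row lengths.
[3, 1, 1, 1, 1]

Row-insert each entry into an empty tableau.

After inserting 3: P = [[3]].
After inserting 7: P = [[3, 7]].
After inserting 5: P = [[3, 5], [7]].
After inserting 4: P = [[3, 4], [5], [7]].
After inserting 2: P = [[2, 4], [3], [5], [7]].
After inserting 1: P = [[1, 4], [2], [3], [5], [7]].
After inserting 6: P = [[1, 4, 6], [2], [3], [5], [7]].

The final insertion tableau P = [[1, 4, 6], [2], [3], [5], [7]] has shape [3, 1, 1, 1, 1].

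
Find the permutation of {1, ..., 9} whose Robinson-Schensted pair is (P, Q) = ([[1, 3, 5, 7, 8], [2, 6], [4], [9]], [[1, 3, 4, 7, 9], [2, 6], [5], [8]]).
9 2 4 6 3 5 7 1 8

Reverse the RSK construction: for i from n down to 1, find the cell of Q containing i, remove the entry at that cell from P, and reverse-bump it up through P; the value ejected from row 1 is w(i).

Step i=9: Q has 9 at row 1, column 5; remove that cell from P, ejecting 8. So w(9) = 8. P is now [[1, 3, 5, 7], [2, 6], [4], [9]].
Step i=8: Q has 8 at row 4, column 1; remove 9 from row 4 of P and reverse-bump: 9 enters row 3 and ejects 4; 4 enters row 2 and ejects 2; 2 enters row 1 and ejects 1. So w(8) = 1. P is now [[2, 3, 5, 7], [4, 6], [9]].
Step i=7: Q has 7 at row 1, column 4; remove that cell from P, ejecting 7. So w(7) = 7. P is now [[2, 3, 5], [4, 6], [9]].
Step i=6: Q has 6 at row 2, column 2; remove 6 from row 2 of P and reverse-bump: 6 enters row 1 and ejects 5. So w(6) = 5. P is now [[2, 3, 6], [4], [9]].
Step i=5: Q has 5 at row 3, column 1; remove 9 from row 3 of P and reverse-bump: 9 enters row 2 and ejects 4; 4 enters row 1 and ejects 3. So w(5) = 3. P is now [[2, 4, 6], [9]].
Step i=4: Q has 4 at row 1, column 3; remove that cell from P, ejecting 6. So w(4) = 6. P is now [[2, 4], [9]].
Step i=3: Q has 3 at row 1, column 2; remove that cell from P, ejecting 4. So w(3) = 4. P is now [[2], [9]].
Step i=2: Q has 2 at row 2, column 1; remove 9 from row 2 of P and reverse-bump: 9 enters row 1 and ejects 2. So w(2) = 2. P is now [[9]].
Step i=1: Q has 1 at row 1, column 1; remove that cell from P, ejecting 9. So w(1) = 9. P is now [].

So w = 9 2 4 6 3 5 7 1 8.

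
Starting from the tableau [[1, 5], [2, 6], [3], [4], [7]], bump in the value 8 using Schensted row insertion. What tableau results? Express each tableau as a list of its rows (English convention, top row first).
[[1, 5, 8], [2, 6], [3], [4], [7]]

8 is larger than every entry of row 1, so it is appended to row 1. The new tableau is [[1, 5, 8], [2, 6], [3], [4], [7]].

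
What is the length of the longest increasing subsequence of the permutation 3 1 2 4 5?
4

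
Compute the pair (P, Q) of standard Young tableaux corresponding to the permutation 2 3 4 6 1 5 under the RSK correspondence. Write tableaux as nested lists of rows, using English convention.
Insert each entry of the permutation into P by Schensted row insertion, recording in Q the position of each new cell.

After inserting 2: P = [[2]].
After inserting 3: P = [[2, 3]].
After inserting 4: P = [[2, 3, 4]].
After inserting 6: P = [[2, 3, 4, 6]].
After inserting 1: P = [[1, 3, 4, 6], [2]].
After inserting 5: P = [[1, 3, 4, 5], [2, 6]].

So P = [[1, 3, 4, 5], [2, 6]], Q = [[1, 2, 3, 4], [5, 6]].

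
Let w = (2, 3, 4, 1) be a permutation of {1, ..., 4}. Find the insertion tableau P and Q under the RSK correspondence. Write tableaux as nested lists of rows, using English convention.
Insert each entry of the permutation into P by Schensted row insertion, recording in Q the position of each new cell.

After inserting 2: P = [[2]].
After inserting 3: P = [[2, 3]].
After inserting 4: P = [[2, 3, 4]].
After inserting 1: P = [[1, 3, 4], [2]].

So P = [[1, 3, 4], [2]], Q = [[1, 2, 3], [4]].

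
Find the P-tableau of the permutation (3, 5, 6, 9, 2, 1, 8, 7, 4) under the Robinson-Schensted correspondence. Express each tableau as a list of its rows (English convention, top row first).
P = [[1, 4, 6, 7], [2, 5], [3, 8], [9]]

After inserting 3: P = [[3]].
After inserting 5: P = [[3, 5]].
After inserting 6: P = [[3, 5, 6]].
After inserting 9: P = [[3, 5, 6, 9]].
After inserting 2: P = [[2, 5, 6, 9], [3]].
After inserting 1: P = [[1, 5, 6, 9], [2], [3]].
After inserting 8: P = [[1, 5, 6, 8], [2, 9], [3]].
After inserting 7: P = [[1, 5, 6, 7], [2, 8], [3, 9]].
After inserting 4: P = [[1, 4, 6, 7], [2, 5], [3, 8], [9]].

So P = [[1, 4, 6, 7], [2, 5], [3, 8], [9]].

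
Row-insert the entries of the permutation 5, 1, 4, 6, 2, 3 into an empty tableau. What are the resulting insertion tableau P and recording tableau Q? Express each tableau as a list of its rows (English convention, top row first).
P = [[1, 2, 3], [4, 6], [5]], Q = [[1, 3, 4], [2, 6], [5]]

Insert each entry of the permutation into P by Schensted row insertion, recording in Q the position of each new cell.

Insert 5: appended to row 1. P = [[5]].
Insert 1: 1 bumps 5 from row 1; 5 starts row 2. P = [[1], [5]].
Insert 4: appended to row 1. P = [[1, 4], [5]].
Insert 6: appended to row 1. P = [[1, 4, 6], [5]].
Insert 2: 2 bumps 4 from row 1; 4 bumps 5 from row 2; 5 starts row 3. P = [[1, 2, 6], [4], [5]].
Insert 3: 3 bumps 6 from row 1; 6 appends to row 2. P = [[1, 2, 3], [4, 6], [5]].

So P = [[1, 2, 3], [4, 6], [5]], Q = [[1, 3, 4], [2, 6], [5]].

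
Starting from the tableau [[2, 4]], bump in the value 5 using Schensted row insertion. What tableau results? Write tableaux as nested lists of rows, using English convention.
[[2, 4, 5]]

5 is larger than every entry of row 1, so it is appended to row 1. The new tableau is [[2, 4, 5]].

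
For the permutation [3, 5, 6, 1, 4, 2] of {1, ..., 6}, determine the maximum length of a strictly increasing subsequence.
3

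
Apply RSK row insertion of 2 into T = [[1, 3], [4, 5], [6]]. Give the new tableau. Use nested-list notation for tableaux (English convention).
In row 1, 2 replaces 3 (the leftmost entry greater than 2); 3 is bumped to row 2. In row 2, 3 replaces 4 (the leftmost entry greater than 3); 4 is bumped to row 3. In row 3, 4 replaces 6 (the leftmost entry greater than 4); 6 is bumped to row 4. 6 starts a new row 4. The new tableau is [[1, 2], [3, 5], [4], [6]].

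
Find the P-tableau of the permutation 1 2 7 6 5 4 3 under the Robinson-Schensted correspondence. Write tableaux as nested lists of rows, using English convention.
Insert 1: appended to row 1. P = [[1]].
Insert 2: appended to row 1. P = [[1, 2]].
Insert 7: appended to row 1. P = [[1, 2, 7]].
Insert 6: 6 bumps 7 from row 1; 7 starts row 2. P = [[1, 2, 6], [7]].
Insert 5: 5 bumps 6 from row 1; 6 bumps 7 from row 2; 7 starts row 3. P = [[1, 2, 5], [6], [7]].
Insert 4: 4 bumps 5 from row 1; 5 bumps 6 from row 2; 6 bumps 7 from row 3; 7 starts row 4. P = [[1, 2, 4], [5], [6], [7]].
Insert 3: 3 bumps 4 from row 1; 4 bumps 5 from row 2; 5 bumps 6 from row 3; 6 bumps 7 from row 4; 7 starts row 5. P = [[1, 2, 3], [4], [5], [6], [7]].

So P = [[1, 2, 3], [4], [5], [6], [7]].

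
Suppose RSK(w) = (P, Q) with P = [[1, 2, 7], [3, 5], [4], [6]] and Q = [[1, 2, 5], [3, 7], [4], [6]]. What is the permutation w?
Reverse RSK: for i = n, n-1, ..., 1, locate i in Q, remove the corresponding corner cell from P, and reverse-bump its entry up through P; the value ejected from row 1 is w(i).

So w = 4 6 5 3 7 1 2.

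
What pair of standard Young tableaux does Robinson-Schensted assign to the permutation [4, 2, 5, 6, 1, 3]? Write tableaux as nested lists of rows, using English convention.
P = [[1, 3, 6], [2, 5], [4]], Q = [[1, 3, 4], [2, 6], [5]]

Insert each entry of the permutation into P by Schensted row insertion, recording in Q the position of each new cell.

Insert 4: appended to row 1. P = [[4]].
Insert 2: 2 bumps 4 from row 1; 4 starts row 2. P = [[2], [4]].
Insert 5: appended to row 1. P = [[2, 5], [4]].
Insert 6: appended to row 1. P = [[2, 5, 6], [4]].
Insert 1: 1 bumps 2 from row 1; 2 bumps 4 from row 2; 4 starts row 3. P = [[1, 5, 6], [2], [4]].
Insert 3: 3 bumps 5 from row 1; 5 appends to row 2. P = [[1, 3, 6], [2, 5], [4]].

So P = [[1, 3, 6], [2, 5], [4]], Q = [[1, 3, 4], [2, 6], [5]].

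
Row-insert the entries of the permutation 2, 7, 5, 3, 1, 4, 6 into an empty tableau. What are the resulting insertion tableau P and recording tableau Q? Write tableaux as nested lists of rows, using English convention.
P = [[1, 3, 4, 6], [2], [5], [7]], Q = [[1, 2, 6, 7], [3], [4], [5]]

Insert each entry of the permutation into P by Schensted row insertion, recording in Q the position of each new cell.

After inserting 2: P = [[2]].
After inserting 7: P = [[2, 7]].
After inserting 5: P = [[2, 5], [7]].
After inserting 3: P = [[2, 3], [5], [7]].
After inserting 1: P = [[1, 3], [2], [5], [7]].
After inserting 4: P = [[1, 3, 4], [2], [5], [7]].
After inserting 6: P = [[1, 3, 4, 6], [2], [5], [7]].

So P = [[1, 3, 4, 6], [2], [5], [7]], Q = [[1, 2, 6, 7], [3], [4], [5]].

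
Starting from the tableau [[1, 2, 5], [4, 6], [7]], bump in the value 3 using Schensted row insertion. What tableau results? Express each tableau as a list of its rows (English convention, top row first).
In row 1, 3 replaces 5 (the leftmost entry greater than 3); 5 is bumped to row 2. In row 2, 5 replaces 6 (the leftmost entry greater than 5); 6 is bumped to row 3. In row 3, 6 replaces 7 (the leftmost entry greater than 6); 7 is bumped to row 4. 7 starts a new row 4. The new tableau is [[1, 2, 3], [4, 5], [6], [7]].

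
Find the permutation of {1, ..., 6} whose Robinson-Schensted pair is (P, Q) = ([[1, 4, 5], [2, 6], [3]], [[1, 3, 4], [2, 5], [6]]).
3 2 4 6 5 1

Reverse RSK: for i = n, n-1, ..., 1, locate i in Q, remove the corresponding corner cell from P, and reverse-bump its entry up through P; the value ejected from row 1 is w(i).

So w = 3 2 4 6 5 1.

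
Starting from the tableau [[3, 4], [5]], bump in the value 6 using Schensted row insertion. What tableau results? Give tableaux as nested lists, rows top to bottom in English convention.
[[3, 4, 6], [5]]

6 is larger than every entry of row 1, so it is appended to row 1. The new tableau is [[3, 4, 6], [5]].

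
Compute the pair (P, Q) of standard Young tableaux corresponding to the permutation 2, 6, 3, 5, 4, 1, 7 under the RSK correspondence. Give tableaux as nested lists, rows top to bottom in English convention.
Insert each entry of the permutation into P by Schensted row insertion, recording in Q the position of each new cell.

Insert 2: appended to row 1. P = [[2]].
Insert 6: appended to row 1. P = [[2, 6]].
Insert 3: 3 bumps 6 from row 1; 6 starts row 2. P = [[2, 3], [6]].
Insert 5: appended to row 1. P = [[2, 3, 5], [6]].
Insert 4: 4 bumps 5 from row 1; 5 bumps 6 from row 2; 6 starts row 3. P = [[2, 3, 4], [5], [6]].
Insert 1: 1 bumps 2 from row 1; 2 bumps 5 from row 2; 5 bumps 6 from row 3; 6 starts row 4. P = [[1, 3, 4], [2], [5], [6]].
Insert 7: appended to row 1. P = [[1, 3, 4, 7], [2], [5], [6]].

So P = [[1, 3, 4, 7], [2], [5], [6]], Q = [[1, 2, 4, 7], [3], [5], [6]].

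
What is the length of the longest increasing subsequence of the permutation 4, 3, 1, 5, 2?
2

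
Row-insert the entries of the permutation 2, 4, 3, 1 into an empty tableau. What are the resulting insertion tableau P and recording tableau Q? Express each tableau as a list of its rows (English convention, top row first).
Insert each entry of the permutation into P by Schensted row insertion, recording in Q the position of each new cell.

Insert 2: appended to row 1. P = [[2]].
Insert 4: appended to row 1. P = [[2, 4]].
Insert 3: 3 bumps 4 from row 1; 4 starts row 2. P = [[2, 3], [4]].
Insert 1: 1 bumps 2 from row 1; 2 bumps 4 from row 2; 4 starts row 3. P = [[1, 3], [2], [4]].

So P = [[1, 3], [2], [4]], Q = [[1, 2], [3], [4]].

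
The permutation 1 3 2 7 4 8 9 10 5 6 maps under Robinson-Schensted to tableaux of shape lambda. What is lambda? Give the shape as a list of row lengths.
Row-insert each entry into an empty tableau.

After inserting 1: P = [[1]].
After inserting 3: P = [[1, 3]].
After inserting 2: P = [[1, 2], [3]].
After inserting 7: P = [[1, 2, 7], [3]].
After inserting 4: P = [[1, 2, 4], [3, 7]].
After inserting 8: P = [[1, 2, 4, 8], [3, 7]].
After inserting 9: P = [[1, 2, 4, 8, 9], [3, 7]].
After inserting 10: P = [[1, 2, 4, 8, 9, 10], [3, 7]].
After inserting 5: P = [[1, 2, 4, 5, 9, 10], [3, 7, 8]].
After inserting 6: P = [[1, 2, 4, 5, 6, 10], [3, 7, 8, 9]].

The final insertion tableau P = [[1, 2, 4, 5, 6, 10], [3, 7, 8, 9]] has shape [6, 4].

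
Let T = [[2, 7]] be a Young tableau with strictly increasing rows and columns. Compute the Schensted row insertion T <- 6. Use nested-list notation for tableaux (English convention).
In row 1, 6 replaces 7 (the leftmost entry greater than 6); 7 is bumped to row 2. 7 starts a new row 2. The new tableau is [[2, 6], [7]].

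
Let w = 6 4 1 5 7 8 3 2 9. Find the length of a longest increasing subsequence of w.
5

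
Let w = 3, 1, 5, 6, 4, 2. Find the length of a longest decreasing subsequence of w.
3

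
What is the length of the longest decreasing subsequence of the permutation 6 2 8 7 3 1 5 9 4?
4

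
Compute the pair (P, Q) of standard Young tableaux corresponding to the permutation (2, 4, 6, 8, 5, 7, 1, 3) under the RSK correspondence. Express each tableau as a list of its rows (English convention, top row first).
P = [[1, 3, 5, 7], [2, 4], [6, 8]], Q = [[1, 2, 3, 4], [5, 6], [7, 8]]

Insert each entry of the permutation into P by Schensted row insertion, recording in Q the position of each new cell.

Insert 2: appended to row 1. P = [[2]].
Insert 4: appended to row 1. P = [[2, 4]].
Insert 6: appended to row 1. P = [[2, 4, 6]].
Insert 8: appended to row 1. P = [[2, 4, 6, 8]].
Insert 5: 5 bumps 6 from row 1; 6 starts row 2. P = [[2, 4, 5, 8], [6]].
Insert 7: 7 bumps 8 from row 1; 8 appends to row 2. P = [[2, 4, 5, 7], [6, 8]].
Insert 1: 1 bumps 2 from row 1; 2 bumps 6 from row 2; 6 starts row 3. P = [[1, 4, 5, 7], [2, 8], [6]].
Insert 3: 3 bumps 4 from row 1; 4 bumps 8 from row 2; 8 appends to row 3. P = [[1, 3, 5, 7], [2, 4], [6, 8]].

So P = [[1, 3, 5, 7], [2, 4], [6, 8]], Q = [[1, 2, 3, 4], [5, 6], [7, 8]].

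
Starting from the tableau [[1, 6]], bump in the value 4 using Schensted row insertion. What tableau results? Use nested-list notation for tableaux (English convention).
[[1, 4], [6]]

In row 1, 4 replaces 6 (the leftmost entry greater than 4); 6 is bumped to row 2. 6 starts a new row 2. The new tableau is [[1, 4], [6]].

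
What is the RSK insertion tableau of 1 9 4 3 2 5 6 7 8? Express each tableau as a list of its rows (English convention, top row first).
Insert 1: appended to row 1. P = [[1]].
Insert 9: appended to row 1. P = [[1, 9]].
Insert 4: 4 bumps 9 from row 1; 9 starts row 2. P = [[1, 4], [9]].
Insert 3: 3 bumps 4 from row 1; 4 bumps 9 from row 2; 9 starts row 3. P = [[1, 3], [4], [9]].
Insert 2: 2 bumps 3 from row 1; 3 bumps 4 from row 2; 4 bumps 9 from row 3; 9 starts row 4. P = [[1, 2], [3], [4], [9]].
Insert 5: appended to row 1. P = [[1, 2, 5], [3], [4], [9]].
Insert 6: appended to row 1. P = [[1, 2, 5, 6], [3], [4], [9]].
Insert 7: appended to row 1. P = [[1, 2, 5, 6, 7], [3], [4], [9]].
Insert 8: appended to row 1. P = [[1, 2, 5, 6, 7, 8], [3], [4], [9]].

So P = [[1, 2, 5, 6, 7, 8], [3], [4], [9]].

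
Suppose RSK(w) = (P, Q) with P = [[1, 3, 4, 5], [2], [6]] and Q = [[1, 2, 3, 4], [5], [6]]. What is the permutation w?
Reverse RSK: for i = n, n-1, ..., 1, locate i in Q, remove the corresponding corner cell from P, and reverse-bump its entry up through P; the value ejected from row 1 is w(i).

So w = 2 3 4 6 5 1.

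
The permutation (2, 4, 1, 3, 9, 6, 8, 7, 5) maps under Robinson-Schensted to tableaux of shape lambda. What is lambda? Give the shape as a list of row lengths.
[4, 3, 1, 1]

Row-insert each entry into an empty tableau.

After inserting 2: P = [[2]].
After inserting 4: P = [[2, 4]].
After inserting 1: P = [[1, 4], [2]].
After inserting 3: P = [[1, 3], [2, 4]].
After inserting 9: P = [[1, 3, 9], [2, 4]].
After inserting 6: P = [[1, 3, 6], [2, 4, 9]].
After inserting 8: P = [[1, 3, 6, 8], [2, 4, 9]].
After inserting 7: P = [[1, 3, 6, 7], [2, 4, 8], [9]].
After inserting 5: P = [[1, 3, 5, 7], [2, 4, 6], [8], [9]].

The final insertion tableau P = [[1, 3, 5, 7], [2, 4, 6], [8], [9]] has shape [4, 3, 1, 1].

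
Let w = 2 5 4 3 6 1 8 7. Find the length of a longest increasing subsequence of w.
4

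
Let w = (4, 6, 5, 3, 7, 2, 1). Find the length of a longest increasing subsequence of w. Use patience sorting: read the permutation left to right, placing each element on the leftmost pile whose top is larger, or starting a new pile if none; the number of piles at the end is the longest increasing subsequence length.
4: new pile. tops = [4]
6: new pile. tops = [4, 6]
5: onto pile 2 (replacing 6). tops = [4, 5]
3: onto pile 1 (replacing 4). tops = [3, 5]
7: new pile. tops = [3, 5, 7]
2: onto pile 1 (replacing 3). tops = [2, 5, 7]
1: onto pile 1 (replacing 2). tops = [1, 5, 7]

3 piles, so the longest increasing subsequence has length 3.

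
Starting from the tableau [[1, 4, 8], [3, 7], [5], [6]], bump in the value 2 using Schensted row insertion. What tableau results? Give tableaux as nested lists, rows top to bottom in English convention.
[[1, 2, 8], [3, 4], [5, 7], [6]]

In row 1, 2 replaces 4 (the leftmost entry greater than 2); 4 is bumped to row 2. In row 2, 4 replaces 7 (the leftmost entry greater than 4); 7 is bumped to row 3. 7 is appended to row 3. The new tableau is [[1, 2, 8], [3, 4], [5, 7], [6]].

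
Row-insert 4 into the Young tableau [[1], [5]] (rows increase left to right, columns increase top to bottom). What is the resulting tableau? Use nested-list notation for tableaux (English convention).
4 is larger than every entry of row 1, so it is appended to row 1. The new tableau is [[1, 4], [5]].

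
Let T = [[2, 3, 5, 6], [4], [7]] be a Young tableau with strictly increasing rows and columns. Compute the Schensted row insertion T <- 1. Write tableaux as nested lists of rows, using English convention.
[[1, 3, 5, 6], [2], [4], [7]]

In row 1, 1 replaces 2 (the leftmost entry greater than 1); 2 is bumped to row 2. In row 2, 2 replaces 4 (the leftmost entry greater than 2); 4 is bumped to row 3. In row 3, 4 replaces 7 (the leftmost entry greater than 4); 7 is bumped to row 4. 7 starts a new row 4. The new tableau is [[1, 3, 5, 6], [2], [4], [7]].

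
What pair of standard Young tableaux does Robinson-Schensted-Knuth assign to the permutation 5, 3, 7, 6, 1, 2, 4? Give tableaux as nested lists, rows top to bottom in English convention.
Insert each entry of the permutation into P by Schensted row insertion, recording in Q the position of each new cell.

Insert 5: appended to row 1. P = [[5]].
Insert 3: 3 bumps 5 from row 1; 5 starts row 2. P = [[3], [5]].
Insert 7: appended to row 1. P = [[3, 7], [5]].
Insert 6: 6 bumps 7 from row 1; 7 appends to row 2. P = [[3, 6], [5, 7]].
Insert 1: 1 bumps 3 from row 1; 3 bumps 5 from row 2; 5 starts row 3. P = [[1, 6], [3, 7], [5]].
Insert 2: 2 bumps 6 from row 1; 6 bumps 7 from row 2; 7 appends to row 3. P = [[1, 2], [3, 6], [5, 7]].
Insert 4: appended to row 1. P = [[1, 2, 4], [3, 6], [5, 7]].

So P = [[1, 2, 4], [3, 6], [5, 7]], Q = [[1, 3, 7], [2, 4], [5, 6]].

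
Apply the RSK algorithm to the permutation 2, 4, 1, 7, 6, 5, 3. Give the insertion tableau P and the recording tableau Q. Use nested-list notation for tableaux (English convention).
P = [[1, 3, 5], [2, 4], [6], [7]], Q = [[1, 2, 4], [3, 5], [6], [7]]

Insert each entry of the permutation into P by Schensted row insertion, recording in Q the position of each new cell.

Insert 2: appended to row 1. P = [[2]].
Insert 4: appended to row 1. P = [[2, 4]].
Insert 1: 1 bumps 2 from row 1; 2 starts row 2. P = [[1, 4], [2]].
Insert 7: appended to row 1. P = [[1, 4, 7], [2]].
Insert 6: 6 bumps 7 from row 1; 7 appends to row 2. P = [[1, 4, 6], [2, 7]].
Insert 5: 5 bumps 6 from row 1; 6 bumps 7 from row 2; 7 starts row 3. P = [[1, 4, 5], [2, 6], [7]].
Insert 3: 3 bumps 4 from row 1; 4 bumps 6 from row 2; 6 bumps 7 from row 3; 7 starts row 4. P = [[1, 3, 5], [2, 4], [6], [7]].

So P = [[1, 3, 5], [2, 4], [6], [7]], Q = [[1, 2, 4], [3, 5], [6], [7]].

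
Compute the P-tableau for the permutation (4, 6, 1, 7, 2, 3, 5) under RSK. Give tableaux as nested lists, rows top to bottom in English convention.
P = [[1, 2, 3, 5], [4, 6, 7]]

After inserting 4: P = [[4]].
After inserting 6: P = [[4, 6]].
After inserting 1: P = [[1, 6], [4]].
After inserting 7: P = [[1, 6, 7], [4]].
After inserting 2: P = [[1, 2, 7], [4, 6]].
After inserting 3: P = [[1, 2, 3], [4, 6, 7]].
After inserting 5: P = [[1, 2, 3, 5], [4, 6, 7]].

So P = [[1, 2, 3, 5], [4, 6, 7]].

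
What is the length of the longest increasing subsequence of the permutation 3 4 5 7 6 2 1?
4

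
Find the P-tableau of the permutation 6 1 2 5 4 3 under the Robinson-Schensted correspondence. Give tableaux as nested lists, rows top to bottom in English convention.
Insert 6: appended to row 1. P = [[6]].
Insert 1: 1 bumps 6 from row 1; 6 starts row 2. P = [[1], [6]].
Insert 2: appended to row 1. P = [[1, 2], [6]].
Insert 5: appended to row 1. P = [[1, 2, 5], [6]].
Insert 4: 4 bumps 5 from row 1; 5 bumps 6 from row 2; 6 starts row 3. P = [[1, 2, 4], [5], [6]].
Insert 3: 3 bumps 4 from row 1; 4 bumps 5 from row 2; 5 bumps 6 from row 3; 6 starts row 4. P = [[1, 2, 3], [4], [5], [6]].

So P = [[1, 2, 3], [4], [5], [6]].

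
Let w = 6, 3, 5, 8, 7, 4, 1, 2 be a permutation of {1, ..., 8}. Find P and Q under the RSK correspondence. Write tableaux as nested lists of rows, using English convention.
Insert each entry of the permutation into P by Schensted row insertion, recording in Q the position of each new cell.

Insert 6: appended to row 1. P = [[6]], Q = [[1]].
Insert 3: 3 bumps 6 from row 1; 6 starts row 2. P = [[3], [6]], Q = [[1], [2]].
Insert 5: appended to row 1. P = [[3, 5], [6]], Q = [[1, 3], [2]].
Insert 8: appended to row 1. P = [[3, 5, 8], [6]], Q = [[1, 3, 4], [2]].
Insert 7: 7 bumps 8 from row 1; 8 appends to row 2. P = [[3, 5, 7], [6, 8]], Q = [[1, 3, 4], [2, 5]].
Insert 4: 4 bumps 5 from row 1; 5 bumps 6 from row 2; 6 starts row 3. P = [[3, 4, 7], [5, 8], [6]], Q = [[1, 3, 4], [2, 5], [6]].
Insert 1: 1 bumps 3 from row 1; 3 bumps 5 from row 2; 5 bumps 6 from row 3; 6 starts row 4. P = [[1, 4, 7], [3, 8], [5], [6]], Q = [[1, 3, 4], [2, 5], [6], [7]].
Insert 2: 2 bumps 4 from row 1; 4 bumps 8 from row 2; 8 appends to row 3. P = [[1, 2, 7], [3, 4], [5, 8], [6]], Q = [[1, 3, 4], [2, 5], [6, 8], [7]].

So P = [[1, 2, 7], [3, 4], [5, 8], [6]], Q = [[1, 3, 4], [2, 5], [6, 8], [7]].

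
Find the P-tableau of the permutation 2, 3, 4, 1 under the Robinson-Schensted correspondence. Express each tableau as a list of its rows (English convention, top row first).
P = [[1, 3, 4], [2]]

Insert 2: appended to row 1. P = [[2]].
Insert 3: appended to row 1. P = [[2, 3]].
Insert 4: appended to row 1. P = [[2, 3, 4]].
Insert 1: 1 bumps 2 from row 1; 2 starts row 2. P = [[1, 3, 4], [2]].

So P = [[1, 3, 4], [2]].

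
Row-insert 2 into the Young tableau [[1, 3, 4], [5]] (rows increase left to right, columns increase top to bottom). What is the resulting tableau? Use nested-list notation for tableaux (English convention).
In row 1, 2 replaces 3 (the leftmost entry greater than 2); 3 is bumped to row 2. In row 2, 3 replaces 5 (the leftmost entry greater than 3); 5 is bumped to row 3. 5 starts a new row 3. The new tableau is [[1, 2, 4], [3], [5]].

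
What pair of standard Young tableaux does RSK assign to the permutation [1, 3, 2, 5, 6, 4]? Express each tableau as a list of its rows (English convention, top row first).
P = [[1, 2, 4, 6], [3, 5]], Q = [[1, 2, 4, 5], [3, 6]]

Insert each entry of the permutation into P by Schensted row insertion, recording in Q the position of each new cell.

After inserting 1: P = [[1]].
After inserting 3: P = [[1, 3]].
After inserting 2: P = [[1, 2], [3]].
After inserting 5: P = [[1, 2, 5], [3]].
After inserting 6: P = [[1, 2, 5, 6], [3]].
After inserting 4: P = [[1, 2, 4, 6], [3, 5]].

So P = [[1, 2, 4, 6], [3, 5]], Q = [[1, 2, 4, 5], [3, 6]].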